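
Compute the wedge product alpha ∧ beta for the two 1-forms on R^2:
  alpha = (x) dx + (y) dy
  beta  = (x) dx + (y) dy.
alpha ∧ beta = 0

Distribute the wedge, using dx_i ∧ dx_j = -dx_j ∧ dx_i and dx_i ∧ dx_i = 0. For each pair (i, j) with i < j, the coefficient of dx_i ∧ dx_j in alpha ∧ beta is (alpha_i * beta_j - alpha_j * beta_i). Collecting: alpha ∧ beta = 0.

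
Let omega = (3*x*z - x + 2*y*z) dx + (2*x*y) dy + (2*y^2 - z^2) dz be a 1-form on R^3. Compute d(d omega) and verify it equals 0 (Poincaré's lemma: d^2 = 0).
d(d omega) = 0

Step 1: d omega = sum_{i<j} (∂f_j/∂x_i - ∂f_i/∂x_j) dx_i ∧ dx_j:
  coeff of dx ∧ dy: 2*y - 2*z
  coeff of dx ∧ dz: -3*x - 2*y
  coeff of dy ∧ dz: 4*y
Step 2: Apply d again to each 2-form coefficient. The only possible 3-form in R^3 is dx ∧ dy ∧ dz, with coefficient
  ∂(coeff of dy∧dz)/∂x - ∂(coeff of dx∧dz)/∂y + ∂(coeff of dx∧dy)/∂z
  = ∂/∂x (4*y) - ∂/∂y (-3*x - 2*y) + ∂/∂z (2*y - 2*z).
Each of these terms simplifies to sums of mixed partials that cancel in pairs. The result is 0 (by equality of mixed partials for smooth functions — Schwarz / Clairaut).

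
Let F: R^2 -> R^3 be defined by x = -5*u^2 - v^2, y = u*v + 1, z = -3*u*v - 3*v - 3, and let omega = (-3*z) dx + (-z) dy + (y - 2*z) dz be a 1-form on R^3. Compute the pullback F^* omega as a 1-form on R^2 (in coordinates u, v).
F^* omega = (-90*u^2*v - 18*u*v^2 - 90*u*v - 90*u - 15*v^2 - 18*v) du + (-18*u^2*v - 18*u*v^2 - 36*u*v - 18*u - 18*v^2 - 36*v - 21) dv

Using F^*(f dg) = (f ∘ F) d(g ∘ F), substitute each coordinate x_i by F_i(u, v) in f_i, and replace dx_i by d F_i = (∂F_i/∂u) du + (∂F_i/∂v) dv.
  For the x component: f_1(F) = 9*u*v + 9*v + 9; d F_1 = (-10*u) du + (-2*v) dv
  For the y component: f_2(F) = 3*u*v + 3*v + 3; d F_2 = (v) du + (u) dv
  For the z component: f_3(F) = 7*u*v + 6*v + 7; d F_3 = (-3*v) du + (-3*u - 3) dv
Combining and collecting du, dv coefficients:
  coeff of du: -90*u^2*v - 18*u*v^2 - 90*u*v - 90*u - 15*v^2 - 18*v
  coeff of dv: -18*u^2*v - 18*u*v^2 - 36*u*v - 18*u - 18*v^2 - 36*v - 21
F^* omega = (-90*u^2*v - 18*u*v^2 - 90*u*v - 90*u - 15*v^2 - 18*v) du + (-18*u^2*v - 18*u*v^2 - 36*u*v - 18*u - 18*v^2 - 36*v - 21) dv.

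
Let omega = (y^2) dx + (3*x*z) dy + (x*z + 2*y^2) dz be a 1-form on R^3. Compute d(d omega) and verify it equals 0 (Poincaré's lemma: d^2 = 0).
d(d omega) = 0

Step 1: d omega = sum_{i<j} (∂f_j/∂x_i - ∂f_i/∂x_j) dx_i ∧ dx_j:
  coeff of dx ∧ dy: -2*y + 3*z
  coeff of dx ∧ dz: z
  coeff of dy ∧ dz: -3*x + 4*y
Step 2: Apply d again to each 2-form coefficient. The only possible 3-form in R^3 is dx ∧ dy ∧ dz, with coefficient
  ∂(coeff of dy∧dz)/∂x - ∂(coeff of dx∧dz)/∂y + ∂(coeff of dx∧dy)/∂z
  = ∂/∂x (-3*x + 4*y) - ∂/∂y (z) + ∂/∂z (-2*y + 3*z).
Each of these terms simplifies to sums of mixed partials that cancel in pairs. The result is 0 (by equality of mixed partials for smooth functions — Schwarz / Clairaut).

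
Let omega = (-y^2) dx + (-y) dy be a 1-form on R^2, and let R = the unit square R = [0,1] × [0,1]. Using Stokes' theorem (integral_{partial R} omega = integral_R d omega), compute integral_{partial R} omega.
integral_(partial R) omega = 1

Stokes: integral_partial_R omega = integral_R d omega with d omega = (∂Q/∂x - ∂P/∂y) dx ∧ dy.
  ∂Q/∂x = 0
  ∂P/∂y = -2*y
  integrand = ∂Q/∂x - ∂P/∂y = 2*y.
Integrating over R: integral_0^1 integral_0^1 (2*y) dx dy = 1.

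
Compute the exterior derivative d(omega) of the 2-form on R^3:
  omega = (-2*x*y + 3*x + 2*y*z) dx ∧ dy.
d(omega) = (2*y) dx ∧ dy ∧ dz

For a 2-form omega = sum_{i<j} g_{ij} dx_i ∧ dx_j, the exterior derivative is
  d(omega) = sum_{i<j} d(g_{ij}) ∧ dx_i ∧ dx_j = sum_{i<j, k} (∂g_{ij}/∂x_k) dx_k ∧ dx_i ∧ dx_j.
Expand each term, using dx_k ∧ dx_i ∧ dx_j = sgn(permutation) dx_{(a)} ∧ dx_{(b)} ∧ dx_{(c)} with (a < b < c) sorted:
  d(-2*x*y + 3*x + 2*y*z) includes (∂/∂z)(-2*x*y + 3*x + 2*y*z) dz = (2*y) dz, which multiplied by dx ∧ dy gives (2*y) dx ∧ dy ∧ dz
Collecting like 3-forms: d(omega) = (2*y) dx ∧ dy ∧ dz.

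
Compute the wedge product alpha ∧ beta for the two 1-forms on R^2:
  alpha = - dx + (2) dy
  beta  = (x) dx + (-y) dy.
alpha ∧ beta = (-2*x + y) dx ∧ dy

Distribute the wedge, using dx_i ∧ dx_j = -dx_j ∧ dx_i and dx_i ∧ dx_i = 0. For each pair (i, j) with i < j, the coefficient of dx_i ∧ dx_j in alpha ∧ beta is (alpha_i * beta_j - alpha_j * beta_i). Collecting: alpha ∧ beta = (-2*x + y) dx ∧ dy.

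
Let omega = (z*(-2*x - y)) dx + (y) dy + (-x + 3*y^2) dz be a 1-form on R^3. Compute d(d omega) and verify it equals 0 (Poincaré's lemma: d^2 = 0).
d(d omega) = 0

Step 1: d omega = sum_{i<j} (∂f_j/∂x_i - ∂f_i/∂x_j) dx_i ∧ dx_j:
  coeff of dx ∧ dy: z
  coeff of dx ∧ dz: 2*x + y - 1
  coeff of dy ∧ dz: 6*y
Step 2: Apply d again to each 2-form coefficient. The only possible 3-form in R^3 is dx ∧ dy ∧ dz, with coefficient
  ∂(coeff of dy∧dz)/∂x - ∂(coeff of dx∧dz)/∂y + ∂(coeff of dx∧dy)/∂z
  = ∂/∂x (6*y) - ∂/∂y (2*x + y - 1) + ∂/∂z (z).
Each of these terms simplifies to sums of mixed partials that cancel in pairs. The result is 0 (by equality of mixed partials for smooth functions — Schwarz / Clairaut).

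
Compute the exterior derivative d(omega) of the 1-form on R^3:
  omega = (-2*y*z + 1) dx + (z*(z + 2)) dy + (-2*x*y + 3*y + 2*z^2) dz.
d(omega) = (2*z) dx ∧ dy + (-2*x - 2*z + 1) dy ∧ dz

For a 1-form omega = sum_i f_i dx_i, the exterior derivative is
  d(omega) = sum_{i < j} (∂f_j/∂x_i - ∂f_i/∂x_j) dx_i ∧ dx_j.
  coefficient of dx ∧ dy: ∂f_2/∂x - ∂f_1/∂y = ∂(z*(z + 2))/∂x - ∂(-2*y*z + 1)/∂y = 2*z
  coefficient of dy ∧ dz: ∂f_3/∂y - ∂f_2/∂z = ∂(-2*x*y + 3*y + 2*z^2)/∂y - ∂(z*(z + 2))/∂z = -2*x - 2*z + 1
Assembling: d(omega) = (2*z) dx ∧ dy + (-2*x - 2*z + 1) dy ∧ dz.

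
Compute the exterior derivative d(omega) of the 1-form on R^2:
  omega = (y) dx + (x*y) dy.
d(omega) = (y - 1) dx ∧ dy

For a 1-form omega = sum_i f_i dx_i, the exterior derivative is
  d(omega) = sum_{i < j} (∂f_j/∂x_i - ∂f_i/∂x_j) dx_i ∧ dx_j.
  coefficient of dx ∧ dy: ∂f_2/∂x - ∂f_1/∂y = ∂(x*y)/∂x - ∂(y)/∂y = y - 1
Assembling: d(omega) = (y - 1) dx ∧ dy.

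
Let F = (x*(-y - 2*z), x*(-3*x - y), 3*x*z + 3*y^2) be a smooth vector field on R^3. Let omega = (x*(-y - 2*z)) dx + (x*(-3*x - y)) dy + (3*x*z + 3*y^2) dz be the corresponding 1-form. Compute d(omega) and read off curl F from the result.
d(omega) = (6*y) dy ∧ dz + (-2*x - 3*z) dz ∧ dx + (-5*x - y) dx ∧ dy; curl F = (6*y, -2*x - 3*z, -5*x - y)

d omega = sum_{i<j} (∂f_j/∂x_i - ∂f_i/∂x_j) dx_i ∧ dx_j. Under the identification (dy ∧ dz, dz ∧ dx, dx ∧ dy) ↔ (e_x, e_y, e_z), the coefficients are exactly the components of curl F. Compute:
  ∂R/∂y - ∂Q/∂z = (6*y) - (0) = 6*y
  ∂P/∂z - ∂R/∂x = (-2*x) - (3*z) = -2*x - 3*z
  ∂Q/∂x - ∂P/∂y = (-6*x - y) - (-x) = -5*x - y.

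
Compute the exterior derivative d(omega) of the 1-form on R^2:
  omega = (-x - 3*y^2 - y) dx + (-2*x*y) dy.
d(omega) = (4*y + 1) dx ∧ dy

For a 1-form omega = sum_i f_i dx_i, the exterior derivative is
  d(omega) = sum_{i < j} (∂f_j/∂x_i - ∂f_i/∂x_j) dx_i ∧ dx_j.
  coefficient of dx ∧ dy: ∂f_2/∂x - ∂f_1/∂y = ∂(-2*x*y)/∂x - ∂(-x - 3*y^2 - y)/∂y = 4*y + 1
Assembling: d(omega) = (4*y + 1) dx ∧ dy.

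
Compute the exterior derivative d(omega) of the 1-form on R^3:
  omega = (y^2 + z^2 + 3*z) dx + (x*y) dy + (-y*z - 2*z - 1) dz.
d(omega) = (-y) dx ∧ dy + (-2*z - 3) dx ∧ dz + (-z) dy ∧ dz

For a 1-form omega = sum_i f_i dx_i, the exterior derivative is
  d(omega) = sum_{i < j} (∂f_j/∂x_i - ∂f_i/∂x_j) dx_i ∧ dx_j.
  coefficient of dx ∧ dy: ∂f_2/∂x - ∂f_1/∂y = ∂(x*y)/∂x - ∂(y^2 + z^2 + 3*z)/∂y = -y
  coefficient of dx ∧ dz: ∂f_3/∂x - ∂f_1/∂z = ∂(-y*z - 2*z - 1)/∂x - ∂(y^2 + z^2 + 3*z)/∂z = -2*z - 3
  coefficient of dy ∧ dz: ∂f_3/∂y - ∂f_2/∂z = ∂(-y*z - 2*z - 1)/∂y - ∂(x*y)/∂z = -z
Assembling: d(omega) = (-y) dx ∧ dy + (-2*z - 3) dx ∧ dz + (-z) dy ∧ dz.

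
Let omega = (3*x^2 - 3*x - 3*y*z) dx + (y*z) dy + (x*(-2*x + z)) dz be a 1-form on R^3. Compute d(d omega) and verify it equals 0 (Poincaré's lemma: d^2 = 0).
d(d omega) = 0

Step 1: d omega = sum_{i<j} (∂f_j/∂x_i - ∂f_i/∂x_j) dx_i ∧ dx_j:
  coeff of dx ∧ dy: 3*z
  coeff of dx ∧ dz: -4*x + 3*y + z
  coeff of dy ∧ dz: -y
Step 2: Apply d again to each 2-form coefficient. The only possible 3-form in R^3 is dx ∧ dy ∧ dz, with coefficient
  ∂(coeff of dy∧dz)/∂x - ∂(coeff of dx∧dz)/∂y + ∂(coeff of dx∧dy)/∂z
  = ∂/∂x (-y) - ∂/∂y (-4*x + 3*y + z) + ∂/∂z (3*z).
Each of these terms simplifies to sums of mixed partials that cancel in pairs. The result is 0 (by equality of mixed partials for smooth functions — Schwarz / Clairaut).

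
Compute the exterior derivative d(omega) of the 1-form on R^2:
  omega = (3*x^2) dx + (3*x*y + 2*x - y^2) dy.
d(omega) = (3*y + 2) dx ∧ dy

For a 1-form omega = sum_i f_i dx_i, the exterior derivative is
  d(omega) = sum_{i < j} (∂f_j/∂x_i - ∂f_i/∂x_j) dx_i ∧ dx_j.
  coefficient of dx ∧ dy: ∂f_2/∂x - ∂f_1/∂y = ∂(3*x*y + 2*x - y^2)/∂x - ∂(3*x^2)/∂y = 3*y + 2
Assembling: d(omega) = (3*y + 2) dx ∧ dy.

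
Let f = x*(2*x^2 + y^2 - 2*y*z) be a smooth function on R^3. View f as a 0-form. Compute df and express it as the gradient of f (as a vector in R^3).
df = (6*x^2 + y^2 - 2*y*z) dx + (2*x*(y - z)) dy + (-2*x*y) dz; grad f = (6*x^2 + y^2 - 2*y*z, 2*x*(y - z), -2*x*y)

For a 0-form f, d f = (∂f/∂x) dx + (∂f/∂y) dy + (∂f/∂z) dz. The components of the vector representation are exactly the entries of grad f in Cartesian coordinates:
  ∂f/∂x = 6*x^2 + y^2 - 2*y*z
  ∂f/∂y = 2*x*(y - z)
  ∂f/∂z = -2*x*y.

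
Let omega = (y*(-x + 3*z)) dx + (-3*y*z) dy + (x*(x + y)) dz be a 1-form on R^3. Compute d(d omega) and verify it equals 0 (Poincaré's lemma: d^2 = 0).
d(d omega) = 0

Step 1: d omega = sum_{i<j} (∂f_j/∂x_i - ∂f_i/∂x_j) dx_i ∧ dx_j:
  coeff of dx ∧ dy: x - 3*z
  coeff of dx ∧ dz: 2*x - 2*y
  coeff of dy ∧ dz: x + 3*y
Step 2: Apply d again to each 2-form coefficient. The only possible 3-form in R^3 is dx ∧ dy ∧ dz, with coefficient
  ∂(coeff of dy∧dz)/∂x - ∂(coeff of dx∧dz)/∂y + ∂(coeff of dx∧dy)/∂z
  = ∂/∂x (x + 3*y) - ∂/∂y (2*x - 2*y) + ∂/∂z (x - 3*z).
Each of these terms simplifies to sums of mixed partials that cancel in pairs. The result is 0 (by equality of mixed partials for smooth functions — Schwarz / Clairaut).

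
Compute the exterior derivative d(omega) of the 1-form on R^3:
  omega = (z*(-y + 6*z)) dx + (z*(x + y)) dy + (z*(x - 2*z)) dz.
d(omega) = (2*z) dx ∧ dy + (y - 11*z) dx ∧ dz + (-x - y) dy ∧ dz

For a 1-form omega = sum_i f_i dx_i, the exterior derivative is
  d(omega) = sum_{i < j} (∂f_j/∂x_i - ∂f_i/∂x_j) dx_i ∧ dx_j.
  coefficient of dx ∧ dy: ∂f_2/∂x - ∂f_1/∂y = ∂(z*(x + y))/∂x - ∂(z*(-y + 6*z))/∂y = 2*z
  coefficient of dx ∧ dz: ∂f_3/∂x - ∂f_1/∂z = ∂(z*(x - 2*z))/∂x - ∂(z*(-y + 6*z))/∂z = y - 11*z
  coefficient of dy ∧ dz: ∂f_3/∂y - ∂f_2/∂z = ∂(z*(x - 2*z))/∂y - ∂(z*(x + y))/∂z = -x - y
Assembling: d(omega) = (2*z) dx ∧ dy + (y - 11*z) dx ∧ dz + (-x - y) dy ∧ dz.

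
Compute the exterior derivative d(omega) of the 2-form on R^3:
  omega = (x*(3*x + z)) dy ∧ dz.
d(omega) = (6*x + z) dx ∧ dy ∧ dz

For a 2-form omega = sum_{i<j} g_{ij} dx_i ∧ dx_j, the exterior derivative is
  d(omega) = sum_{i<j} d(g_{ij}) ∧ dx_i ∧ dx_j = sum_{i<j, k} (∂g_{ij}/∂x_k) dx_k ∧ dx_i ∧ dx_j.
Expand each term, using dx_k ∧ dx_i ∧ dx_j = sgn(permutation) dx_{(a)} ∧ dx_{(b)} ∧ dx_{(c)} with (a < b < c) sorted:
  d(x*(3*x + z)) includes (∂/∂x)(x*(3*x + z)) dx = (6*x + z) dx, which multiplied by dy ∧ dz gives (6*x + z) dx ∧ dy ∧ dz
Collecting like 3-forms: d(omega) = (6*x + z) dx ∧ dy ∧ dz.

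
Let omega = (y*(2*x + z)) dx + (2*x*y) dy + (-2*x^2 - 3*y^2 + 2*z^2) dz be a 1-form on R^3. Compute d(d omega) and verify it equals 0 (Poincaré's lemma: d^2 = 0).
d(d omega) = 0

Step 1: d omega = sum_{i<j} (∂f_j/∂x_i - ∂f_i/∂x_j) dx_i ∧ dx_j:
  coeff of dx ∧ dy: -2*x + 2*y - z
  coeff of dx ∧ dz: -4*x - y
  coeff of dy ∧ dz: -6*y
Step 2: Apply d again to each 2-form coefficient. The only possible 3-form in R^3 is dx ∧ dy ∧ dz, with coefficient
  ∂(coeff of dy∧dz)/∂x - ∂(coeff of dx∧dz)/∂y + ∂(coeff of dx∧dy)/∂z
  = ∂/∂x (-6*y) - ∂/∂y (-4*x - y) + ∂/∂z (-2*x + 2*y - z).
Each of these terms simplifies to sums of mixed partials that cancel in pairs. The result is 0 (by equality of mixed partials for smooth functions — Schwarz / Clairaut).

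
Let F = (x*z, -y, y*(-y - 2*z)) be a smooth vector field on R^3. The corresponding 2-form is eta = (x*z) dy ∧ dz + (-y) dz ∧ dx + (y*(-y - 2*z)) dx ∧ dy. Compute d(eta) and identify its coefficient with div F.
d(eta) = (-2*y + z - 1) dx ∧ dy ∧ dz; div F = -2*y + z - 1

For a 2-form in R^3 of the form above, applying d gives a 3-form with coefficient ∂P/∂x + ∂Q/∂y + ∂R/∂z:
  ∂P/∂x = z
  ∂Q/∂y = -1
  ∂R/∂z = -2*y
Sum = -2*y + z - 1, which is exactly div F.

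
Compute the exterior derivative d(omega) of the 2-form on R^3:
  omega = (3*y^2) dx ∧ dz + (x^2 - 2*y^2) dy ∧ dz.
d(omega) = (2*x - 6*y) dx ∧ dy ∧ dz

For a 2-form omega = sum_{i<j} g_{ij} dx_i ∧ dx_j, the exterior derivative is
  d(omega) = sum_{i<j} d(g_{ij}) ∧ dx_i ∧ dx_j = sum_{i<j, k} (∂g_{ij}/∂x_k) dx_k ∧ dx_i ∧ dx_j.
Expand each term, using dx_k ∧ dx_i ∧ dx_j = sgn(permutation) dx_{(a)} ∧ dx_{(b)} ∧ dx_{(c)} with (a < b < c) sorted:
  d(3*y^2) includes (∂/∂y)(3*y^2) dy = (6*y) dy, which multiplied by dx ∧ dz gives (-6*y) dx ∧ dy ∧ dz
  d(x^2 - 2*y^2) includes (∂/∂x)(x^2 - 2*y^2) dx = (2*x) dx, which multiplied by dy ∧ dz gives (2*x) dx ∧ dy ∧ dz
Collecting like 3-forms: d(omega) = (2*x - 6*y) dx ∧ dy ∧ dz.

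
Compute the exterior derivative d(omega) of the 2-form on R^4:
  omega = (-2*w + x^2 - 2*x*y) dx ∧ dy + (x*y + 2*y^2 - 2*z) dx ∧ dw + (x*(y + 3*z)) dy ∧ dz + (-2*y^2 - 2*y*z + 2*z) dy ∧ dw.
d(omega) = (-x - 4*y - 2) dx ∧ dy ∧ dw + (2) dx ∧ dz ∧ dw + (y + 3*z) dx ∧ dy ∧ dz + (2*y - 2) dy ∧ dz ∧ dw

For a 2-form omega = sum_{i<j} g_{ij} dx_i ∧ dx_j, the exterior derivative is
  d(omega) = sum_{i<j} d(g_{ij}) ∧ dx_i ∧ dx_j = sum_{i<j, k} (∂g_{ij}/∂x_k) dx_k ∧ dx_i ∧ dx_j.
Expand each term, using dx_k ∧ dx_i ∧ dx_j = sgn(permutation) dx_{(a)} ∧ dx_{(b)} ∧ dx_{(c)} with (a < b < c) sorted:
  d(-2*w + x^2 - 2*x*y) includes (∂/∂w)(-2*w + x^2 - 2*x*y) dw = (-2) dw, which multiplied by dx ∧ dy gives (-2) dx ∧ dy ∧ dw
  d(x*y + 2*y^2 - 2*z) includes (∂/∂y)(x*y + 2*y^2 - 2*z) dy = (x + 4*y) dy, which multiplied by dx ∧ dw gives (-x - 4*y) dx ∧ dy ∧ dw
  d(x*y + 2*y^2 - 2*z) includes (∂/∂z)(x*y + 2*y^2 - 2*z) dz = (-2) dz, which multiplied by dx ∧ dw gives (2) dx ∧ dz ∧ dw
  d(x*(y + 3*z)) includes (∂/∂x)(x*(y + 3*z)) dx = (y + 3*z) dx, which multiplied by dy ∧ dz gives (y + 3*z) dx ∧ dy ∧ dz
  d(-2*y^2 - 2*y*z + 2*z) includes (∂/∂z)(-2*y^2 - 2*y*z + 2*z) dz = (2 - 2*y) dz, which multiplied by dy ∧ dw gives (2*y - 2) dy ∧ dz ∧ dw
Collecting like 3-forms: d(omega) = (-x - 4*y - 2) dx ∧ dy ∧ dw + (2) dx ∧ dz ∧ dw + (y + 3*z) dx ∧ dy ∧ dz + (2*y - 2) dy ∧ dz ∧ dw.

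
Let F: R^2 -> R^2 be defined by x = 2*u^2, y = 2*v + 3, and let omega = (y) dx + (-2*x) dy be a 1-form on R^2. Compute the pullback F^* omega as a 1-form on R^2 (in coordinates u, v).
F^* omega = (4*u*(2*v + 3)) du + (-8*u^2) dv

Using F^*(f dg) = (f ∘ F) d(g ∘ F), substitute each coordinate x_i by F_i(u, v) in f_i, and replace dx_i by d F_i = (∂F_i/∂u) du + (∂F_i/∂v) dv.
  For the x component: f_1(F) = 2*v + 3; d F_1 = (4*u) du + (0) dv
  For the y component: f_2(F) = -4*u^2; d F_2 = (0) du + (2) dv
Combining and collecting du, dv coefficients:
  coeff of du: 4*u*(2*v + 3)
  coeff of dv: -8*u^2
F^* omega = (4*u*(2*v + 3)) du + (-8*u^2) dv.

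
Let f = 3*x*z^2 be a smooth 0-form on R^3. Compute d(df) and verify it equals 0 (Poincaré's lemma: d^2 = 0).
d(df) = 0

Step 1: df = sum_i (∂f/∂x_i) dx_i = (3*z^2) dx + (0) dy + (6*x*z) dz.
Step 2: Apply d again. Using the 1-form formula, the coefficient of dx ∧ dy in d(df) is ∂^2 f/∂x ∂y - ∂^2 f/∂y ∂x = (0) - (0) = 0 (equality of mixed partials for smooth f).
Similarly for dx ∧ dz and dy ∧ dz — all coefficients vanish. So d(df) = 0.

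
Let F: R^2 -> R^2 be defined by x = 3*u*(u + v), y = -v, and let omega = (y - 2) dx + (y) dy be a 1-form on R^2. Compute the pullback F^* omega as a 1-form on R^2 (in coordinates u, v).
F^* omega = (-6*u*v - 12*u - 3*v^2 - 6*v) du + (-3*u*v - 6*u + v) dv

Using F^*(f dg) = (f ∘ F) d(g ∘ F), substitute each coordinate x_i by F_i(u, v) in f_i, and replace dx_i by d F_i = (∂F_i/∂u) du + (∂F_i/∂v) dv.
  For the x component: f_1(F) = -v - 2; d F_1 = (6*u + 3*v) du + (3*u) dv
  For the y component: f_2(F) = -v; d F_2 = (0) du + (-1) dv
Combining and collecting du, dv coefficients:
  coeff of du: -6*u*v - 12*u - 3*v^2 - 6*v
  coeff of dv: -3*u*v - 6*u + v
F^* omega = (-6*u*v - 12*u - 3*v^2 - 6*v) du + (-3*u*v - 6*u + v) dv.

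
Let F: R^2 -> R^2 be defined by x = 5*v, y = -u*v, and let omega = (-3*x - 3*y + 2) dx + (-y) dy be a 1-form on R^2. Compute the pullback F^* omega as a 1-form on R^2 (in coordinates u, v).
F^* omega = (-u*v^2) du + (-u^2*v + 15*u*v - 75*v + 10) dv

Using F^*(f dg) = (f ∘ F) d(g ∘ F), substitute each coordinate x_i by F_i(u, v) in f_i, and replace dx_i by d F_i = (∂F_i/∂u) du + (∂F_i/∂v) dv.
  For the x component: f_1(F) = 3*u*v - 15*v + 2; d F_1 = (0) du + (5) dv
  For the y component: f_2(F) = u*v; d F_2 = (-v) du + (-u) dv
Combining and collecting du, dv coefficients:
  coeff of du: -u*v^2
  coeff of dv: -u^2*v + 15*u*v - 75*v + 10
F^* omega = (-u*v^2) du + (-u^2*v + 15*u*v - 75*v + 10) dv.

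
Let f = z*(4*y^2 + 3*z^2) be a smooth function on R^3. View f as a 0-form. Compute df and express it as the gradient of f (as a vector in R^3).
df = (0) dx + (8*y*z) dy + (4*y^2 + 9*z^2) dz; grad f = (0, 8*y*z, 4*y^2 + 9*z^2)

For a 0-form f, d f = (∂f/∂x) dx + (∂f/∂y) dy + (∂f/∂z) dz. The components of the vector representation are exactly the entries of grad f in Cartesian coordinates:
  ∂f/∂x = 0
  ∂f/∂y = 8*y*z
  ∂f/∂z = 4*y^2 + 9*z^2.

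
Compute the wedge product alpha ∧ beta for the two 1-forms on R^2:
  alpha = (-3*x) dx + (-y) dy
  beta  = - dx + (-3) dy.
alpha ∧ beta = (9*x - y) dx ∧ dy

Distribute the wedge, using dx_i ∧ dx_j = -dx_j ∧ dx_i and dx_i ∧ dx_i = 0. For each pair (i, j) with i < j, the coefficient of dx_i ∧ dx_j in alpha ∧ beta is (alpha_i * beta_j - alpha_j * beta_i). Collecting: alpha ∧ beta = (9*x - y) dx ∧ dy.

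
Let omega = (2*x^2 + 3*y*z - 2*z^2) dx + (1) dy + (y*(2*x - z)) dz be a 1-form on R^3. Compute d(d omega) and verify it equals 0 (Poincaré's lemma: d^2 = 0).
d(d omega) = 0

Step 1: d omega = sum_{i<j} (∂f_j/∂x_i - ∂f_i/∂x_j) dx_i ∧ dx_j:
  coeff of dx ∧ dy: -3*z
  coeff of dx ∧ dz: -y + 4*z
  coeff of dy ∧ dz: 2*x - z
Step 2: Apply d again to each 2-form coefficient. The only possible 3-form in R^3 is dx ∧ dy ∧ dz, with coefficient
  ∂(coeff of dy∧dz)/∂x - ∂(coeff of dx∧dz)/∂y + ∂(coeff of dx∧dy)/∂z
  = ∂/∂x (2*x - z) - ∂/∂y (-y + 4*z) + ∂/∂z (-3*z).
Each of these terms simplifies to sums of mixed partials that cancel in pairs. The result is 0 (by equality of mixed partials for smooth functions — Schwarz / Clairaut).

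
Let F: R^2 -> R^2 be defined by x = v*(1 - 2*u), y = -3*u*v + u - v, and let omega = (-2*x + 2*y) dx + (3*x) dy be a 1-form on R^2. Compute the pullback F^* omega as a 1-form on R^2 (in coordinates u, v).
F^* omega = (v*(22*u*v - 10*u - v + 3)) du + (22*u^2*v - 4*u^2 + 3*u*v + 2*u - 7*v) dv

Using F^*(f dg) = (f ∘ F) d(g ∘ F), substitute each coordinate x_i by F_i(u, v) in f_i, and replace dx_i by d F_i = (∂F_i/∂u) du + (∂F_i/∂v) dv.
  For the x component: f_1(F) = -2*u*v + 2*u - 4*v; d F_1 = (-2*v) du + (1 - 2*u) dv
  For the y component: f_2(F) = 3*v*(1 - 2*u); d F_2 = (1 - 3*v) du + (-3*u - 1) dv
Combining and collecting du, dv coefficients:
  coeff of du: v*(22*u*v - 10*u - v + 3)
  coeff of dv: 22*u^2*v - 4*u^2 + 3*u*v + 2*u - 7*v
F^* omega = (v*(22*u*v - 10*u - v + 3)) du + (22*u^2*v - 4*u^2 + 3*u*v + 2*u - 7*v) dv.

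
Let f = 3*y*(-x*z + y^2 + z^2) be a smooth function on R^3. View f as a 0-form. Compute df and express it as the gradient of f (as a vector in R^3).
df = (-3*y*z) dx + (-3*x*z + 9*y^2 + 3*z^2) dy + (3*y*(-x + 2*z)) dz; grad f = (-3*y*z, -3*x*z + 9*y^2 + 3*z^2, 3*y*(-x + 2*z))

For a 0-form f, d f = (∂f/∂x) dx + (∂f/∂y) dy + (∂f/∂z) dz. The components of the vector representation are exactly the entries of grad f in Cartesian coordinates:
  ∂f/∂x = -3*y*z
  ∂f/∂y = -3*x*z + 9*y^2 + 3*z^2
  ∂f/∂z = 3*y*(-x + 2*z).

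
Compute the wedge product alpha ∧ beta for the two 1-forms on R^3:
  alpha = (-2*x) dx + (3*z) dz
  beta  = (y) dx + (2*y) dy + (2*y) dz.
alpha ∧ beta = (-4*x*y) dx ∧ dy + (-y*(4*x + 3*z)) dx ∧ dz + (-6*y*z) dy ∧ dz

Distribute the wedge, using dx_i ∧ dx_j = -dx_j ∧ dx_i and dx_i ∧ dx_i = 0. For each pair (i, j) with i < j, the coefficient of dx_i ∧ dx_j in alpha ∧ beta is (alpha_i * beta_j - alpha_j * beta_i). Collecting: alpha ∧ beta = (-4*x*y) dx ∧ dy + (-y*(4*x + 3*z)) dx ∧ dz + (-6*y*z) dy ∧ dz.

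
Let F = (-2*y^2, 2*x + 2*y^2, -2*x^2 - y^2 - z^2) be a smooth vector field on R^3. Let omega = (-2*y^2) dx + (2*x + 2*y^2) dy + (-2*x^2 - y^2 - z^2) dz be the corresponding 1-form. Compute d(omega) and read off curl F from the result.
d(omega) = (-2*y) dy ∧ dz + (4*x) dz ∧ dx + (4*y + 2) dx ∧ dy; curl F = (-2*y, 4*x, 4*y + 2)

d omega = sum_{i<j} (∂f_j/∂x_i - ∂f_i/∂x_j) dx_i ∧ dx_j. Under the identification (dy ∧ dz, dz ∧ dx, dx ∧ dy) ↔ (e_x, e_y, e_z), the coefficients are exactly the components of curl F. Compute:
  ∂R/∂y - ∂Q/∂z = (-2*y) - (0) = -2*y
  ∂P/∂z - ∂R/∂x = (0) - (-4*x) = 4*x
  ∂Q/∂x - ∂P/∂y = (2) - (-4*y) = 4*y + 2.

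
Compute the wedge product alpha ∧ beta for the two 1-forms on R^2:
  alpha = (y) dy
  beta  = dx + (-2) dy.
alpha ∧ beta = (-y) dx ∧ dy

Distribute the wedge, using dx_i ∧ dx_j = -dx_j ∧ dx_i and dx_i ∧ dx_i = 0. For each pair (i, j) with i < j, the coefficient of dx_i ∧ dx_j in alpha ∧ beta is (alpha_i * beta_j - alpha_j * beta_i). Collecting: alpha ∧ beta = (-y) dx ∧ dy.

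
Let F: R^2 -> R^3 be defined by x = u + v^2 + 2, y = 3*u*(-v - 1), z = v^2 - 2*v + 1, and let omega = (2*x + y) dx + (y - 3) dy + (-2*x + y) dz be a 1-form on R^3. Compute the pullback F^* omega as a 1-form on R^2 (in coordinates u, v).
F^* omega = (9*u*v^2 + 15*u*v + 8*u + 2*v^2 + 9*v + 13) du + (9*u^2*v + 9*u^2 - 12*u*v^2 - 6*u*v + 19*u + 4*v^2 + 8) dv

Using F^*(f dg) = (f ∘ F) d(g ∘ F), substitute each coordinate x_i by F_i(u, v) in f_i, and replace dx_i by d F_i = (∂F_i/∂u) du + (∂F_i/∂v) dv.
  For the x component: f_1(F) = -3*u*v - u + 2*v^2 + 4; d F_1 = (1) du + (2*v) dv
  For the y component: f_2(F) = -3*u*v - 3*u - 3; d F_2 = (-3*v - 3) du + (-3*u) dv
  For the z component: f_3(F) = -3*u*v - 5*u - 2*v^2 - 4; d F_3 = (0) du + (2*v - 2) dv
Combining and collecting du, dv coefficients:
  coeff of du: 9*u*v^2 + 15*u*v + 8*u + 2*v^2 + 9*v + 13
  coeff of dv: 9*u^2*v + 9*u^2 - 12*u*v^2 - 6*u*v + 19*u + 4*v^2 + 8
F^* omega = (9*u*v^2 + 15*u*v + 8*u + 2*v^2 + 9*v + 13) du + (9*u^2*v + 9*u^2 - 12*u*v^2 - 6*u*v + 19*u + 4*v^2 + 8) dv.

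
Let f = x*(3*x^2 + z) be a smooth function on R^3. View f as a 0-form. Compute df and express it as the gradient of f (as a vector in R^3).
df = (9*x^2 + z) dx + (0) dy + (x) dz; grad f = (9*x^2 + z, 0, x)

For a 0-form f, d f = (∂f/∂x) dx + (∂f/∂y) dy + (∂f/∂z) dz. The components of the vector representation are exactly the entries of grad f in Cartesian coordinates:
  ∂f/∂x = 9*x^2 + z
  ∂f/∂y = 0
  ∂f/∂z = x.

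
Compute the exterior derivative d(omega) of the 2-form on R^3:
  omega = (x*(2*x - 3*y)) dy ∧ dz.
d(omega) = (4*x - 3*y) dx ∧ dy ∧ dz

For a 2-form omega = sum_{i<j} g_{ij} dx_i ∧ dx_j, the exterior derivative is
  d(omega) = sum_{i<j} d(g_{ij}) ∧ dx_i ∧ dx_j = sum_{i<j, k} (∂g_{ij}/∂x_k) dx_k ∧ dx_i ∧ dx_j.
Expand each term, using dx_k ∧ dx_i ∧ dx_j = sgn(permutation) dx_{(a)} ∧ dx_{(b)} ∧ dx_{(c)} with (a < b < c) sorted:
  d(x*(2*x - 3*y)) includes (∂/∂x)(x*(2*x - 3*y)) dx = (4*x - 3*y) dx, which multiplied by dy ∧ dz gives (4*x - 3*y) dx ∧ dy ∧ dz
Collecting like 3-forms: d(omega) = (4*x - 3*y) dx ∧ dy ∧ dz.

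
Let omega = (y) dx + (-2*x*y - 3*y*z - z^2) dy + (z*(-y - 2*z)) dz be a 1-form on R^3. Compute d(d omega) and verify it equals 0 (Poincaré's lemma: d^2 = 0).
d(d omega) = 0

Step 1: d omega = sum_{i<j} (∂f_j/∂x_i - ∂f_i/∂x_j) dx_i ∧ dx_j:
  coeff of dx ∧ dy: -2*y - 1
  coeff of dx ∧ dz: 0
  coeff of dy ∧ dz: 3*y + z
Step 2: Apply d again to each 2-form coefficient. The only possible 3-form in R^3 is dx ∧ dy ∧ dz, with coefficient
  ∂(coeff of dy∧dz)/∂x - ∂(coeff of dx∧dz)/∂y + ∂(coeff of dx∧dy)/∂z
  = ∂/∂x (3*y + z) - ∂/∂y (0) + ∂/∂z (-2*y - 1).
Each of these terms simplifies to sums of mixed partials that cancel in pairs. The result is 0 (by equality of mixed partials for smooth functions — Schwarz / Clairaut).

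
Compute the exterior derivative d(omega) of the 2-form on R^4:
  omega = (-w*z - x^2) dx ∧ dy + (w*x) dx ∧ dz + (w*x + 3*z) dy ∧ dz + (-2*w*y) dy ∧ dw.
d(omega) = (-z) dx ∧ dy ∧ dw + (x) dx ∧ dz ∧ dw + (x) dy ∧ dz ∧ dw

For a 2-form omega = sum_{i<j} g_{ij} dx_i ∧ dx_j, the exterior derivative is
  d(omega) = sum_{i<j} d(g_{ij}) ∧ dx_i ∧ dx_j = sum_{i<j, k} (∂g_{ij}/∂x_k) dx_k ∧ dx_i ∧ dx_j.
Expand each term, using dx_k ∧ dx_i ∧ dx_j = sgn(permutation) dx_{(a)} ∧ dx_{(b)} ∧ dx_{(c)} with (a < b < c) sorted:
  d(-w*z - x^2) includes (∂/∂z)(-w*z - x^2) dz = (-w) dz, which multiplied by dx ∧ dy gives (-w) dx ∧ dy ∧ dz
  d(-w*z - x^2) includes (∂/∂w)(-w*z - x^2) dw = (-z) dw, which multiplied by dx ∧ dy gives (-z) dx ∧ dy ∧ dw
  d(w*x) includes (∂/∂w)(w*x) dw = (x) dw, which multiplied by dx ∧ dz gives (x) dx ∧ dz ∧ dw
  d(w*x + 3*z) includes (∂/∂x)(w*x + 3*z) dx = (w) dx, which multiplied by dy ∧ dz gives (w) dx ∧ dy ∧ dz
  d(w*x + 3*z) includes (∂/∂w)(w*x + 3*z) dw = (x) dw, which multiplied by dy ∧ dz gives (x) dy ∧ dz ∧ dw
Collecting like 3-forms: d(omega) = (-z) dx ∧ dy ∧ dw + (x) dx ∧ dz ∧ dw + (x) dy ∧ dz ∧ dw.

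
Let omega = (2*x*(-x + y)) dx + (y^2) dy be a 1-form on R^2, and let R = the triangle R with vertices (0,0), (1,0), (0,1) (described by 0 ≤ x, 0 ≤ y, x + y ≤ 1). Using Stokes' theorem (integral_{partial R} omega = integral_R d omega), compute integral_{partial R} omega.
integral_(partial R) omega = -1/3

Stokes: integral_partial_R omega = integral_R d omega with d omega = (∂Q/∂x - ∂P/∂y) dx ∧ dy.
  ∂Q/∂x = 0
  ∂P/∂y = 2*x
  integrand = ∂Q/∂x - ∂P/∂y = -2*x.
Integrating over R: integral_0^1 integral_0^{1-x} (-2*x) dy dx = -1/3.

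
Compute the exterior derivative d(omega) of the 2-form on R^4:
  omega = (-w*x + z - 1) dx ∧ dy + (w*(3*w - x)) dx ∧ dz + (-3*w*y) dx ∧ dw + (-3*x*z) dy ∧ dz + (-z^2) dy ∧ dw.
d(omega) = (1 - 3*z) dx ∧ dy ∧ dz + (3*w - x) dx ∧ dy ∧ dw + (6*w - x) dx ∧ dz ∧ dw + (2*z) dy ∧ dz ∧ dw

For a 2-form omega = sum_{i<j} g_{ij} dx_i ∧ dx_j, the exterior derivative is
  d(omega) = sum_{i<j} d(g_{ij}) ∧ dx_i ∧ dx_j = sum_{i<j, k} (∂g_{ij}/∂x_k) dx_k ∧ dx_i ∧ dx_j.
Expand each term, using dx_k ∧ dx_i ∧ dx_j = sgn(permutation) dx_{(a)} ∧ dx_{(b)} ∧ dx_{(c)} with (a < b < c) sorted:
  d(-w*x + z - 1) includes (∂/∂z)(-w*x + z - 1) dz = (1) dz, which multiplied by dx ∧ dy gives (1) dx ∧ dy ∧ dz
  d(-w*x + z - 1) includes (∂/∂w)(-w*x + z - 1) dw = (-x) dw, which multiplied by dx ∧ dy gives (-x) dx ∧ dy ∧ dw
  d(w*(3*w - x)) includes (∂/∂w)(w*(3*w - x)) dw = (6*w - x) dw, which multiplied by dx ∧ dz gives (6*w - x) dx ∧ dz ∧ dw
  d(-3*w*y) includes (∂/∂y)(-3*w*y) dy = (-3*w) dy, which multiplied by dx ∧ dw gives (3*w) dx ∧ dy ∧ dw
  d(-3*x*z) includes (∂/∂x)(-3*x*z) dx = (-3*z) dx, which multiplied by dy ∧ dz gives (-3*z) dx ∧ dy ∧ dz
  d(-z^2) includes (∂/∂z)(-z^2) dz = (-2*z) dz, which multiplied by dy ∧ dw gives (2*z) dy ∧ dz ∧ dw
Collecting like 3-forms: d(omega) = (1 - 3*z) dx ∧ dy ∧ dz + (3*w - x) dx ∧ dy ∧ dw + (6*w - x) dx ∧ dz ∧ dw + (2*z) dy ∧ dz ∧ dw.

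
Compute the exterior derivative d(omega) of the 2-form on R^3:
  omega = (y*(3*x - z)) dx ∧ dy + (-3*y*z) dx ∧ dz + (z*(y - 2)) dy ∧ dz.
d(omega) = (-y + 3*z) dx ∧ dy ∧ dz

For a 2-form omega = sum_{i<j} g_{ij} dx_i ∧ dx_j, the exterior derivative is
  d(omega) = sum_{i<j} d(g_{ij}) ∧ dx_i ∧ dx_j = sum_{i<j, k} (∂g_{ij}/∂x_k) dx_k ∧ dx_i ∧ dx_j.
Expand each term, using dx_k ∧ dx_i ∧ dx_j = sgn(permutation) dx_{(a)} ∧ dx_{(b)} ∧ dx_{(c)} with (a < b < c) sorted:
  d(y*(3*x - z)) includes (∂/∂z)(y*(3*x - z)) dz = (-y) dz, which multiplied by dx ∧ dy gives (-y) dx ∧ dy ∧ dz
  d(-3*y*z) includes (∂/∂y)(-3*y*z) dy = (-3*z) dy, which multiplied by dx ∧ dz gives (3*z) dx ∧ dy ∧ dz
Collecting like 3-forms: d(omega) = (-y + 3*z) dx ∧ dy ∧ dz.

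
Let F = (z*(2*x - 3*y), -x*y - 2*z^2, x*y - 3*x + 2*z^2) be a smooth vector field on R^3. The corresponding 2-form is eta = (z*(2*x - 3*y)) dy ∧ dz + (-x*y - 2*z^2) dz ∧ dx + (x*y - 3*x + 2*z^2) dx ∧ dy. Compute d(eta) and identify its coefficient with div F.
d(eta) = (-x + 6*z) dx ∧ dy ∧ dz; div F = -x + 6*z

For a 2-form in R^3 of the form above, applying d gives a 3-form with coefficient ∂P/∂x + ∂Q/∂y + ∂R/∂z:
  ∂P/∂x = 2*z
  ∂Q/∂y = -x
  ∂R/∂z = 4*z
Sum = -x + 6*z, which is exactly div F.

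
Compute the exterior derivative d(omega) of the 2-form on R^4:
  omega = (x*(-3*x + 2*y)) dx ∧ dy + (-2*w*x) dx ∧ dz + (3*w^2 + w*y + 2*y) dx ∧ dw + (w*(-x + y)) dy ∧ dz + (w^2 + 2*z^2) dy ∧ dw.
d(omega) = (-2*x) dx ∧ dz ∧ dw + (-w - 2) dx ∧ dy ∧ dw + (-w) dx ∧ dy ∧ dz + (-x + y - 4*z) dy ∧ dz ∧ dw

For a 2-form omega = sum_{i<j} g_{ij} dx_i ∧ dx_j, the exterior derivative is
  d(omega) = sum_{i<j} d(g_{ij}) ∧ dx_i ∧ dx_j = sum_{i<j, k} (∂g_{ij}/∂x_k) dx_k ∧ dx_i ∧ dx_j.
Expand each term, using dx_k ∧ dx_i ∧ dx_j = sgn(permutation) dx_{(a)} ∧ dx_{(b)} ∧ dx_{(c)} with (a < b < c) sorted:
  d(-2*w*x) includes (∂/∂w)(-2*w*x) dw = (-2*x) dw, which multiplied by dx ∧ dz gives (-2*x) dx ∧ dz ∧ dw
  d(3*w^2 + w*y + 2*y) includes (∂/∂y)(3*w^2 + w*y + 2*y) dy = (w + 2) dy, which multiplied by dx ∧ dw gives (-w - 2) dx ∧ dy ∧ dw
  d(w*(-x + y)) includes (∂/∂x)(w*(-x + y)) dx = (-w) dx, which multiplied by dy ∧ dz gives (-w) dx ∧ dy ∧ dz
  d(w*(-x + y)) includes (∂/∂w)(w*(-x + y)) dw = (-x + y) dw, which multiplied by dy ∧ dz gives (-x + y) dy ∧ dz ∧ dw
  d(w^2 + 2*z^2) includes (∂/∂z)(w^2 + 2*z^2) dz = (4*z) dz, which multiplied by dy ∧ dw gives (-4*z) dy ∧ dz ∧ dw
Collecting like 3-forms: d(omega) = (-2*x) dx ∧ dz ∧ dw + (-w - 2) dx ∧ dy ∧ dw + (-w) dx ∧ dy ∧ dz + (-x + y - 4*z) dy ∧ dz ∧ dw.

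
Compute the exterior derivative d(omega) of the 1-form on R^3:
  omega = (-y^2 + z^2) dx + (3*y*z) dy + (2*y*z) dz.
d(omega) = (2*y) dx ∧ dy + (-2*z) dx ∧ dz + (-3*y + 2*z) dy ∧ dz

For a 1-form omega = sum_i f_i dx_i, the exterior derivative is
  d(omega) = sum_{i < j} (∂f_j/∂x_i - ∂f_i/∂x_j) dx_i ∧ dx_j.
  coefficient of dx ∧ dy: ∂f_2/∂x - ∂f_1/∂y = ∂(3*y*z)/∂x - ∂(-y^2 + z^2)/∂y = 2*y
  coefficient of dx ∧ dz: ∂f_3/∂x - ∂f_1/∂z = ∂(2*y*z)/∂x - ∂(-y^2 + z^2)/∂z = -2*z
  coefficient of dy ∧ dz: ∂f_3/∂y - ∂f_2/∂z = ∂(2*y*z)/∂y - ∂(3*y*z)/∂z = -3*y + 2*z
Assembling: d(omega) = (2*y) dx ∧ dy + (-2*z) dx ∧ dz + (-3*y + 2*z) dy ∧ dz.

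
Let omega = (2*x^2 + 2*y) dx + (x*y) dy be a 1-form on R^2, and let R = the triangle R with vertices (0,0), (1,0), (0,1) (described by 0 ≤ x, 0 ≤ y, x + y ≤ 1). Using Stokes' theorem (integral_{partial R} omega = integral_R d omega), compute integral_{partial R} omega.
integral_(partial R) omega = -5/6

Stokes: integral_partial_R omega = integral_R d omega with d omega = (∂Q/∂x - ∂P/∂y) dx ∧ dy.
  ∂Q/∂x = y
  ∂P/∂y = 2
  integrand = ∂Q/∂x - ∂P/∂y = y - 2.
Integrating over R: integral_0^1 integral_0^{1-x} (y - 2) dy dx = -5/6.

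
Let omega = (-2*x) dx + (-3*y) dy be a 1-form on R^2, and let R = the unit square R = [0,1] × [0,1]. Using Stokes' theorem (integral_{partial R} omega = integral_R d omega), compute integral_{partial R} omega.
integral_(partial R) omega = 0

Stokes: integral_partial_R omega = integral_R d omega with d omega = (∂Q/∂x - ∂P/∂y) dx ∧ dy.
  ∂Q/∂x = 0
  ∂P/∂y = 0
  integrand = ∂Q/∂x - ∂P/∂y = 0.
Integrating over R: integral_0^1 integral_0^1 (0) dx dy = 0.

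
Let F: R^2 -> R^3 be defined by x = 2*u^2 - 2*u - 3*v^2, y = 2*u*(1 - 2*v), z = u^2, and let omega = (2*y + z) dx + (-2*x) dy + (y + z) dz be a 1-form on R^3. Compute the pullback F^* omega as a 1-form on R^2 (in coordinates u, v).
F^* omega = (6*u^3 - 24*u^2*v + 10*u^2 - 24*v^3 + 12*v^2) du + (2*u*(8*u^2 - 3*u*v - 8*u + 12*v^2 - 12*v)) dv

Using F^*(f dg) = (f ∘ F) d(g ∘ F), substitute each coordinate x_i by F_i(u, v) in f_i, and replace dx_i by d F_i = (∂F_i/∂u) du + (∂F_i/∂v) dv.
  For the x component: f_1(F) = u*(u - 8*v + 4); d F_1 = (4*u - 2) du + (-6*v) dv
  For the y component: f_2(F) = -4*u^2 + 4*u + 6*v^2; d F_2 = (2 - 4*v) du + (-4*u) dv
  For the z component: f_3(F) = u*(u - 4*v + 2); d F_3 = (2*u) du + (0) dv
Combining and collecting du, dv coefficients:
  coeff of du: 6*u^3 - 24*u^2*v + 10*u^2 - 24*v^3 + 12*v^2
  coeff of dv: 2*u*(8*u^2 - 3*u*v - 8*u + 12*v^2 - 12*v)
F^* omega = (6*u^3 - 24*u^2*v + 10*u^2 - 24*v^3 + 12*v^2) du + (2*u*(8*u^2 - 3*u*v - 8*u + 12*v^2 - 12*v)) dv.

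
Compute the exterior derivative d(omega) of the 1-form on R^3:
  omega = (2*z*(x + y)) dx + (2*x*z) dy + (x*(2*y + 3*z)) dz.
d(omega) = (-2*x + 3*z) dx ∧ dz

For a 1-form omega = sum_i f_i dx_i, the exterior derivative is
  d(omega) = sum_{i < j} (∂f_j/∂x_i - ∂f_i/∂x_j) dx_i ∧ dx_j.
  coefficient of dx ∧ dz: ∂f_3/∂x - ∂f_1/∂z = ∂(x*(2*y + 3*z))/∂x - ∂(2*z*(x + y))/∂z = -2*x + 3*z
Assembling: d(omega) = (-2*x + 3*z) dx ∧ dz.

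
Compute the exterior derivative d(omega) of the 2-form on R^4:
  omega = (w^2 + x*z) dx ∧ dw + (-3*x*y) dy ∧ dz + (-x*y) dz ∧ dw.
d(omega) = (-x - y) dx ∧ dz ∧ dw + (-3*y) dx ∧ dy ∧ dz + (-x) dy ∧ dz ∧ dw

For a 2-form omega = sum_{i<j} g_{ij} dx_i ∧ dx_j, the exterior derivative is
  d(omega) = sum_{i<j} d(g_{ij}) ∧ dx_i ∧ dx_j = sum_{i<j, k} (∂g_{ij}/∂x_k) dx_k ∧ dx_i ∧ dx_j.
Expand each term, using dx_k ∧ dx_i ∧ dx_j = sgn(permutation) dx_{(a)} ∧ dx_{(b)} ∧ dx_{(c)} with (a < b < c) sorted:
  d(w^2 + x*z) includes (∂/∂z)(w^2 + x*z) dz = (x) dz, which multiplied by dx ∧ dw gives (-x) dx ∧ dz ∧ dw
  d(-3*x*y) includes (∂/∂x)(-3*x*y) dx = (-3*y) dx, which multiplied by dy ∧ dz gives (-3*y) dx ∧ dy ∧ dz
  d(-x*y) includes (∂/∂x)(-x*y) dx = (-y) dx, which multiplied by dz ∧ dw gives (-y) dx ∧ dz ∧ dw
  d(-x*y) includes (∂/∂y)(-x*y) dy = (-x) dy, which multiplied by dz ∧ dw gives (-x) dy ∧ dz ∧ dw
Collecting like 3-forms: d(omega) = (-x - y) dx ∧ dz ∧ dw + (-3*y) dx ∧ dy ∧ dz + (-x) dy ∧ dz ∧ dw.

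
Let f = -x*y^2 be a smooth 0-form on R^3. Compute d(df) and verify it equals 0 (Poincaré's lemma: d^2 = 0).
d(df) = 0

Step 1: df = sum_i (∂f/∂x_i) dx_i = (-y^2) dx + (-2*x*y) dy + (0) dz.
Step 2: Apply d again. Using the 1-form formula, the coefficient of dx ∧ dy in d(df) is ∂^2 f/∂x ∂y - ∂^2 f/∂y ∂x = (-2*y) - (-2*y) = 0 (equality of mixed partials for smooth f).
Similarly for dx ∧ dz and dy ∧ dz — all coefficients vanish. So d(df) = 0.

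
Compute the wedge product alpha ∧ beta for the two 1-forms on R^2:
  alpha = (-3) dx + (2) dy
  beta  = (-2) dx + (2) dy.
alpha ∧ beta = (-2) dx ∧ dy

Distribute the wedge, using dx_i ∧ dx_j = -dx_j ∧ dx_i and dx_i ∧ dx_i = 0. For each pair (i, j) with i < j, the coefficient of dx_i ∧ dx_j in alpha ∧ beta is (alpha_i * beta_j - alpha_j * beta_i). Collecting: alpha ∧ beta = (-2) dx ∧ dy.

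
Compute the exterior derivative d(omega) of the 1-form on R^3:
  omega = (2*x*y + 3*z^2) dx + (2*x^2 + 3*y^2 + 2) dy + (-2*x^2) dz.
d(omega) = (2*x) dx ∧ dy + (-4*x - 6*z) dx ∧ dz

For a 1-form omega = sum_i f_i dx_i, the exterior derivative is
  d(omega) = sum_{i < j} (∂f_j/∂x_i - ∂f_i/∂x_j) dx_i ∧ dx_j.
  coefficient of dx ∧ dy: ∂f_2/∂x - ∂f_1/∂y = ∂(2*x^2 + 3*y^2 + 2)/∂x - ∂(2*x*y + 3*z^2)/∂y = 2*x
  coefficient of dx ∧ dz: ∂f_3/∂x - ∂f_1/∂z = ∂(-2*x^2)/∂x - ∂(2*x*y + 3*z^2)/∂z = -4*x - 6*z
Assembling: d(omega) = (2*x) dx ∧ dy + (-4*x - 6*z) dx ∧ dz.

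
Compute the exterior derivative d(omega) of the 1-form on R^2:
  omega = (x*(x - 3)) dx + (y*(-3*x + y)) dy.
d(omega) = (-3*y) dx ∧ dy

For a 1-form omega = sum_i f_i dx_i, the exterior derivative is
  d(omega) = sum_{i < j} (∂f_j/∂x_i - ∂f_i/∂x_j) dx_i ∧ dx_j.
  coefficient of dx ∧ dy: ∂f_2/∂x - ∂f_1/∂y = ∂(y*(-3*x + y))/∂x - ∂(x*(x - 3))/∂y = -3*y
Assembling: d(omega) = (-3*y) dx ∧ dy.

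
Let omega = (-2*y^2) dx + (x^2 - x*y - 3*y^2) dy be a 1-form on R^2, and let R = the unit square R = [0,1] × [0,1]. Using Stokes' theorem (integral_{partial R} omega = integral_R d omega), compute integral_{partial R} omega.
integral_(partial R) omega = 5/2

Stokes: integral_partial_R omega = integral_R d omega with d omega = (∂Q/∂x - ∂P/∂y) dx ∧ dy.
  ∂Q/∂x = 2*x - y
  ∂P/∂y = -4*y
  integrand = ∂Q/∂x - ∂P/∂y = 2*x + 3*y.
Integrating over R: integral_0^1 integral_0^1 (2*x + 3*y) dx dy = 5/2.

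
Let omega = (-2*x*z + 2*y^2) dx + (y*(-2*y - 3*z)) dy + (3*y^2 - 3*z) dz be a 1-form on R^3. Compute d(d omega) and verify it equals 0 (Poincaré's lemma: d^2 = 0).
d(d omega) = 0

Step 1: d omega = sum_{i<j} (∂f_j/∂x_i - ∂f_i/∂x_j) dx_i ∧ dx_j:
  coeff of dx ∧ dy: -4*y
  coeff of dx ∧ dz: 2*x
  coeff of dy ∧ dz: 9*y
Step 2: Apply d again to each 2-form coefficient. The only possible 3-form in R^3 is dx ∧ dy ∧ dz, with coefficient
  ∂(coeff of dy∧dz)/∂x - ∂(coeff of dx∧dz)/∂y + ∂(coeff of dx∧dy)/∂z
  = ∂/∂x (9*y) - ∂/∂y (2*x) + ∂/∂z (-4*y).
Each of these terms simplifies to sums of mixed partials that cancel in pairs. The result is 0 (by equality of mixed partials for smooth functions — Schwarz / Clairaut).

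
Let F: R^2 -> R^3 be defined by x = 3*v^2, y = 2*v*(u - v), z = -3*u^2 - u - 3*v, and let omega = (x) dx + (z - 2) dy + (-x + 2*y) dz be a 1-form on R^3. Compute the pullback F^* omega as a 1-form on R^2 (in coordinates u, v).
F^* omega = (v*(-30*u^2 + 42*u*v - 6*u + v - 4)) du + (-6*u^3 + 12*u^2*v - 2*u^2 - 14*u*v - 4*u + 18*v^3 + 33*v^2 + 8*v) dv

Using F^*(f dg) = (f ∘ F) d(g ∘ F), substitute each coordinate x_i by F_i(u, v) in f_i, and replace dx_i by d F_i = (∂F_i/∂u) du + (∂F_i/∂v) dv.
  For the x component: f_1(F) = 3*v^2; d F_1 = (0) du + (6*v) dv
  For the y component: f_2(F) = -3*u^2 - u - 3*v - 2; d F_2 = (2*v) du + (2*u - 4*v) dv
  For the z component: f_3(F) = v*(4*u - 7*v); d F_3 = (-6*u - 1) du + (-3) dv
Combining and collecting du, dv coefficients:
  coeff of du: v*(-30*u^2 + 42*u*v - 6*u + v - 4)
  coeff of dv: -6*u^3 + 12*u^2*v - 2*u^2 - 14*u*v - 4*u + 18*v^3 + 33*v^2 + 8*v
F^* omega = (v*(-30*u^2 + 42*u*v - 6*u + v - 4)) du + (-6*u^3 + 12*u^2*v - 2*u^2 - 14*u*v - 4*u + 18*v^3 + 33*v^2 + 8*v) dv.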